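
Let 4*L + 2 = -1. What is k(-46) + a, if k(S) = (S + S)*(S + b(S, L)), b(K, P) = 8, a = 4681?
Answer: 8177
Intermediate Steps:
L = -¾ (L = -½ + (¼)*(-1) = -½ - ¼ = -¾ ≈ -0.75000)
k(S) = 2*S*(8 + S) (k(S) = (S + S)*(S + 8) = (2*S)*(8 + S) = 2*S*(8 + S))
k(-46) + a = 2*(-46)*(8 - 46) + 4681 = 2*(-46)*(-38) + 4681 = 3496 + 4681 = 8177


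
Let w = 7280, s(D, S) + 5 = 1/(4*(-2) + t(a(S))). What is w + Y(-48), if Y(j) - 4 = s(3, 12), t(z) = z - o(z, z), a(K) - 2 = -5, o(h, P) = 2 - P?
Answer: 116463/16 ≈ 7278.9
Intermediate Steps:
a(K) = -3 (a(K) = 2 - 5 = -3)
t(z) = -2 + 2*z (t(z) = z - (2 - z) = z + (-2 + z) = -2 + 2*z)
s(D, S) = -81/16 (s(D, S) = -5 + 1/(4*(-2) + (-2 + 2*(-3))) = -5 + 1/(-8 + (-2 - 6)) = -5 + 1/(-8 - 8) = -5 + 1/(-16) = -5 - 1/16 = -81/16)
Y(j) = -17/16 (Y(j) = 4 - 81/16 = -17/16)
w + Y(-48) = 7280 - 17/16 = 116463/16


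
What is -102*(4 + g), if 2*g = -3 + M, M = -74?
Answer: 3519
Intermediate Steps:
g = -77/2 (g = (-3 - 74)/2 = (1/2)*(-77) = -77/2 ≈ -38.500)
-102*(4 + g) = -102*(4 - 77/2) = -102*(-69/2) = 3519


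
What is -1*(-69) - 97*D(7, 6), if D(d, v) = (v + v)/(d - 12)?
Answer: 1509/5 ≈ 301.80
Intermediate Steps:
D(d, v) = 2*v/(-12 + d) (D(d, v) = (2*v)/(-12 + d) = 2*v/(-12 + d))
-1*(-69) - 97*D(7, 6) = -1*(-69) - 194*6/(-12 + 7) = 69 - 194*6/(-5) = 69 - 194*6*(-1)/5 = 69 - 97*(-12/5) = 69 + 1164/5 = 1509/5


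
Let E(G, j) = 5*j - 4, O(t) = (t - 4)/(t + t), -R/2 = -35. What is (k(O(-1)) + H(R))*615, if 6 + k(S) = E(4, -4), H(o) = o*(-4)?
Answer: -190650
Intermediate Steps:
R = 70 (R = -2*(-35) = 70)
O(t) = (-4 + t)/(2*t) (O(t) = (-4 + t)/((2*t)) = (-4 + t)*(1/(2*t)) = (-4 + t)/(2*t))
H(o) = -4*o
E(G, j) = -4 + 5*j
k(S) = -30 (k(S) = -6 + (-4 + 5*(-4)) = -6 + (-4 - 20) = -6 - 24 = -30)
(k(O(-1)) + H(R))*615 = (-30 - 4*70)*615 = (-30 - 280)*615 = -310*615 = -190650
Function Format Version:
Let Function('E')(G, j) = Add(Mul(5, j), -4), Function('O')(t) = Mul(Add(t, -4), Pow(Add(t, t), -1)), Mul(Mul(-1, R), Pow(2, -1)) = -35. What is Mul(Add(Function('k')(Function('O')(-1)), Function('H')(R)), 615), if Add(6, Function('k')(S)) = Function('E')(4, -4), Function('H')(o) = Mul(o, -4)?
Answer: -190650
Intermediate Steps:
R = 70 (R = Mul(-2, -35) = 70)
Function('O')(t) = Mul(Rational(1, 2), Pow(t, -1), Add(-4, t)) (Function('O')(t) = Mul(Add(-4, t), Pow(Mul(2, t), -1)) = Mul(Add(-4, t), Mul(Rational(1, 2), Pow(t, -1))) = Mul(Rational(1, 2), Pow(t, -1), Add(-4, t)))
Function('H')(o) = Mul(-4, o)
Function('E')(G, j) = Add(-4, Mul(5, j))
Function('k')(S) = -30 (Function('k')(S) = Add(-6, Add(-4, Mul(5, -4))) = Add(-6, Add(-4, -20)) = Add(-6, -24) = -30)
Mul(Add(Function('k')(Function('O')(-1)), Function('H')(R)), 615) = Mul(Add(-30, Mul(-4, 70)), 615) = Mul(Add(-30, -280), 615) = Mul(-310, 615) = -190650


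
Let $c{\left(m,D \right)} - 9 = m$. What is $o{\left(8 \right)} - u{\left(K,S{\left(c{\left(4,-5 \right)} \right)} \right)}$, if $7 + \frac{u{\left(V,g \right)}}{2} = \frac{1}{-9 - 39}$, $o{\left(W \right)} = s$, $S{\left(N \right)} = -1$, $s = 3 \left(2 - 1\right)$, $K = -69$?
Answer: $\frac{409}{24} \approx 17.042$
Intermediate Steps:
$s = 3$ ($s = 3 \cdot 1 = 3$)
$c{\left(m,D \right)} = 9 + m$
$o{\left(W \right)} = 3$
$u{\left(V,g \right)} = - \frac{337}{24}$ ($u{\left(V,g \right)} = -14 + \frac{2}{-9 - 39} = -14 + \frac{2}{-48} = -14 + 2 \left(- \frac{1}{48}\right) = -14 - \frac{1}{24} = - \frac{337}{24}$)
$o{\left(8 \right)} - u{\left(K,S{\left(c{\left(4,-5 \right)} \right)} \right)} = 3 - - \frac{337}{24} = 3 + \frac{337}{24} = \frac{409}{24}$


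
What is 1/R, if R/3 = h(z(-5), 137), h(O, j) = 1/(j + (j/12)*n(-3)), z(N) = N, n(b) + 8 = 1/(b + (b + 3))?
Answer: 1507/108 ≈ 13.954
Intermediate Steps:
n(b) = -8 + 1/(3 + 2*b) (n(b) = -8 + 1/(b + (b + 3)) = -8 + 1/(b + (3 + b)) = -8 + 1/(3 + 2*b))
h(O, j) = 36/(11*j) (h(O, j) = 1/(j + (j/12)*((-23 - 16*(-3))/(3 + 2*(-3)))) = 1/(j + (j*(1/12))*((-23 + 48)/(3 - 6))) = 1/(j + (j/12)*(25/(-3))) = 1/(j + (j/12)*(-⅓*25)) = 1/(j + (j/12)*(-25/3)) = 1/(j - 25*j/36) = 1/(11*j/36) = 36/(11*j))
R = 108/1507 (R = 3*((36/11)/137) = 3*((36/11)*(1/137)) = 3*(36/1507) = 108/1507 ≈ 0.071666)
1/R = 1/(108/1507) = 1507/108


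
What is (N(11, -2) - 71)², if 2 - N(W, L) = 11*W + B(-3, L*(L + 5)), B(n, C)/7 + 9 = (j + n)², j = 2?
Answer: 17956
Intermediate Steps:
B(n, C) = -63 + 7*(2 + n)²
N(W, L) = 58 - 11*W (N(W, L) = 2 - (11*W + (-63 + 7*(2 - 3)²)) = 2 - (11*W + (-63 + 7*(-1)²)) = 2 - (11*W + (-63 + 7*1)) = 2 - (11*W + (-63 + 7)) = 2 - (11*W - 56) = 2 - (-56 + 11*W) = 2 + (56 - 11*W) = 58 - 11*W)
(N(11, -2) - 71)² = ((58 - 11*11) - 71)² = ((58 - 121) - 71)² = (-63 - 71)² = (-134)² = 17956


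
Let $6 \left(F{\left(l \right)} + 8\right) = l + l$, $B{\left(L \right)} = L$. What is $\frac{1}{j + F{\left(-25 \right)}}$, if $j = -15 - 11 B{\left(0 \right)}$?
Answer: $- \frac{3}{94} \approx -0.031915$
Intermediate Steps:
$j = -15$ ($j = -15 - 0 = -15 + 0 = -15$)
$F{\left(l \right)} = -8 + \frac{l}{3}$ ($F{\left(l \right)} = -8 + \frac{l + l}{6} = -8 + \frac{2 l}{6} = -8 + \frac{l}{3}$)
$\frac{1}{j + F{\left(-25 \right)}} = \frac{1}{-15 + \left(-8 + \frac{1}{3} \left(-25\right)\right)} = \frac{1}{-15 - \frac{49}{3}} = \frac{1}{- \frac{94}{3}} = - \frac{3}{94}$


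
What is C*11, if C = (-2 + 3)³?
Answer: 11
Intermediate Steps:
C = 1 (C = 1³ = 1)
C*11 = 1*11 = 11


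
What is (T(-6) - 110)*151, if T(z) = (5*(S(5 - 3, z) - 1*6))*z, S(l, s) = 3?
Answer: -3020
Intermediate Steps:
T(z) = -15*z (T(z) = (5*(3 - 1*6))*z = (5*(3 - 6))*z = (5*(-3))*z = -15*z)
(T(-6) - 110)*151 = (-15*(-6) - 110)*151 = (90 - 110)*151 = -20*151 = -3020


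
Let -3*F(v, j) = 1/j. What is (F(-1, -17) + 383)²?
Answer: 381577156/2601 ≈ 1.4670e+5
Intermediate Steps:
F(v, j) = -1/(3*j)
(F(-1, -17) + 383)² = (-⅓/(-17) + 383)² = (-⅓*(-1/17) + 383)² = (1/51 + 383)² = (19534/51)² = 381577156/2601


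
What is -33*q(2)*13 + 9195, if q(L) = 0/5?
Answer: 9195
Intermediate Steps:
q(L) = 0 (q(L) = 0*(⅕) = 0)
-33*q(2)*13 + 9195 = -0*13 + 9195 = -33*0 + 9195 = 0 + 9195 = 9195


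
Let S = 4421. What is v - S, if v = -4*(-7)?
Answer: -4393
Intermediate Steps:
v = 28
v - S = 28 - 1*4421 = 28 - 4421 = -4393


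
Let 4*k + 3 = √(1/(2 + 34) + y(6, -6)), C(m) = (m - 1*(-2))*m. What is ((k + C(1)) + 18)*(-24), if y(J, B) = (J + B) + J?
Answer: -486 - √217 ≈ -500.73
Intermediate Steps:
y(J, B) = B + 2*J (y(J, B) = (B + J) + J = B + 2*J)
C(m) = m*(2 + m) (C(m) = (m + 2)*m = (2 + m)*m = m*(2 + m))
k = -¾ + √217/24 (k = -¾ + √(1/(2 + 34) + (-6 + 2*6))/4 = -¾ + √(1/36 + (-6 + 12))/4 = -¾ + √(1/36 + 6)/4 = -¾ + √(217/36)/4 = -¾ + (√217/6)/4 = -¾ + √217/24 ≈ -0.13621)
((k + C(1)) + 18)*(-24) = (((-¾ + √217/24) + 1*(2 + 1)) + 18)*(-24) = (((-¾ + √217/24) + 1*3) + 18)*(-24) = (((-¾ + √217/24) + 3) + 18)*(-24) = ((9/4 + √217/24) + 18)*(-24) = (81/4 + √217/24)*(-24) = -486 - √217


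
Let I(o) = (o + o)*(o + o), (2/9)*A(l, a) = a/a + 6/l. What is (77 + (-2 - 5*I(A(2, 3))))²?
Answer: 41024025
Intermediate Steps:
A(l, a) = 9/2 + 27/l (A(l, a) = 9*(a/a + 6/l)/2 = 9*(1 + 6/l)/2 = 9/2 + 27/l)
I(o) = 4*o² (I(o) = (2*o)*(2*o) = 4*o²)
(77 + (-2 - 5*I(A(2, 3))))² = (77 + (-2 - 20*(9/2 + 27/2)²))² = (77 + (-2 - 20*18²))² = (77 + (-2 - 20*324))² = (77 + (-2 - 5*1296))² = (77 + (-2 - 6480))² = (77 - 6482)² = (-6405)² = 41024025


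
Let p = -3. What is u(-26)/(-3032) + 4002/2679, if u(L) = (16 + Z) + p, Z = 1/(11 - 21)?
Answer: 40331683/27075760 ≈ 1.4896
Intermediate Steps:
Z = -⅒ (Z = 1/(-10) = -⅒ ≈ -0.10000)
u(L) = 129/10 (u(L) = (16 - ⅒) - 3 = 159/10 - 3 = 129/10)
u(-26)/(-3032) + 4002/2679 = (129/10)/(-3032) + 4002/2679 = (129/10)*(-1/3032) + 4002*(1/2679) = -129/30320 + 1334/893 = 40331683/27075760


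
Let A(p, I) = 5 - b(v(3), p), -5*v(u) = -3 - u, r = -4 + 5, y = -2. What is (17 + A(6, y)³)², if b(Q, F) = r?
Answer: 6561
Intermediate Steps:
r = 1
v(u) = ⅗ + u/5 (v(u) = -(-3 - u)/5 = ⅗ + u/5)
b(Q, F) = 1
A(p, I) = 4 (A(p, I) = 5 - 1*1 = 5 - 1 = 4)
(17 + A(6, y)³)² = (17 + 4³)² = (17 + 64)² = 81² = 6561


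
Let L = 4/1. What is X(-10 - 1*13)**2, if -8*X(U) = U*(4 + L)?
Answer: 529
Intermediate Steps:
L = 4 (L = 4*1 = 4)
X(U) = -U (X(U) = -U*(4 + 4)/8 = -U*8/8 = -U)
X(-10 - 1*13)**2 = (-(-10 - 1*13))**2 = (-(-10 - 13))**2 = (-1*(-23))**2 = 23**2 = 529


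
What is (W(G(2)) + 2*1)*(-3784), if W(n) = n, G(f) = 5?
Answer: -26488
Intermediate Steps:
(W(G(2)) + 2*1)*(-3784) = (5 + 2*1)*(-3784) = (5 + 2)*(-3784) = 7*(-3784) = -26488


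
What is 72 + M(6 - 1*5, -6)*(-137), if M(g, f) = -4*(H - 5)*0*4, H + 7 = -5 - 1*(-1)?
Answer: 72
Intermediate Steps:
H = -11 (H = -7 + (-5 - 1*(-1)) = -7 + (-5 + 1) = -7 - 4 = -11)
M(g, f) = 0 (M(g, f) = -4*(-11 - 5)*0*4 = -(-64)*0*4 = -4*0*4 = 0*4 = 0)
72 + M(6 - 1*5, -6)*(-137) = 72 + 0*(-137) = 72 + 0 = 72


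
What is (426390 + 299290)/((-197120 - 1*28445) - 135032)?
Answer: -725680/360597 ≈ -2.0124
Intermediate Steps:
(426390 + 299290)/((-197120 - 1*28445) - 135032) = 725680/((-197120 - 28445) - 135032) = 725680/(-225565 - 135032) = 725680/(-360597) = 725680*(-1/360597) = -725680/360597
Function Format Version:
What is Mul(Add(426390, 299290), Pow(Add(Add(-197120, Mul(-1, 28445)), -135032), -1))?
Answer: Rational(-725680, 360597) ≈ -2.0124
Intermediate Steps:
Mul(Add(426390, 299290), Pow(Add(Add(-197120, Mul(-1, 28445)), -135032), -1)) = Mul(725680, Pow(Add(Add(-197120, -28445), -135032), -1)) = Mul(725680, Pow(Add(-225565, -135032), -1)) = Mul(725680, Pow(-360597, -1)) = Mul(725680, Rational(-1, 360597)) = Rational(-725680, 360597)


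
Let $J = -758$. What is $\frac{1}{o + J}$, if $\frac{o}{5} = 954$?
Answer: $\frac{1}{4012} \approx 0.00024925$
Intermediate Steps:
$o = 4770$ ($o = 5 \cdot 954 = 4770$)
$\frac{1}{o + J} = \frac{1}{4770 - 758} = \frac{1}{4012}$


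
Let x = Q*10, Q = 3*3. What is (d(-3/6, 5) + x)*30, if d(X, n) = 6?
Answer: 2880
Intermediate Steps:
Q = 9
x = 90 (x = 9*10 = 90)
(d(-3/6, 5) + x)*30 = (6 + 90)*30 = 96*30 = 2880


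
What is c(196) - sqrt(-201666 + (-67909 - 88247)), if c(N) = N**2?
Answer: 38416 - 3*I*sqrt(39758) ≈ 38416.0 - 598.18*I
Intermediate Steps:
c(196) - sqrt(-201666 + (-67909 - 88247)) = 196**2 - sqrt(-201666 + (-67909 - 88247)) = 38416 - sqrt(-201666 - 156156) = 38416 - sqrt(-357822) = 38416 - 3*I*sqrt(39758)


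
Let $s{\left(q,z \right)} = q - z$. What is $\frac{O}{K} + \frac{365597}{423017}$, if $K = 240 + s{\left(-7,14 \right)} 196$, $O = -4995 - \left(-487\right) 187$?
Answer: $- \frac{17496855643}{819806946} \approx -21.343$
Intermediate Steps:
$O = 86074$ ($O = -4995 - -91069 = -4995 + 91069 = 86074$)
$K = -3876$ ($K = 240 + \left(-7 - 14\right) 196 = 240 - 4116 = -3876$)
$\frac{O}{K} + \frac{365597}{423017} = \frac{86074}{-3876} + \frac{365597}{423017} = 86074 \left(- \frac{1}{3876}\right) + 365597 \cdot \frac{1}{423017} = - \frac{43037}{1938} + \frac{365597}{423017} = - \frac{17496855643}{819806946}$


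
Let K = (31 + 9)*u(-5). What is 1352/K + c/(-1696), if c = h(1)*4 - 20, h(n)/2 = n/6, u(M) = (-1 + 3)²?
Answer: 13453/1590 ≈ 8.4610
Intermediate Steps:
u(M) = 4 (u(M) = 2² = 4)
h(n) = n/3 (h(n) = 2*(n/6) = n/3)
c = -56/3 (c = ((⅓)*1)*4 - 20 = (⅓)*4 - 20 = 4/3 - 20 = -56/3 ≈ -18.667)
K = 160 (K = (31 + 9)*4 = 40*4 = 160)
1352/K + c/(-1696) = 1352/160 - 56/3/(-1696) = 1352*(1/160) - 56/3*(-1/1696) = 169/20 + 7/636 = 13453/1590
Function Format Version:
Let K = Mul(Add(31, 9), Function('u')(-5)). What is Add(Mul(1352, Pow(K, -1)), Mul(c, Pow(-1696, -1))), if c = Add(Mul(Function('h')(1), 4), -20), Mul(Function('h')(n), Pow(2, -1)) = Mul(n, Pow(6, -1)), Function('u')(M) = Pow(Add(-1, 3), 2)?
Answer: Rational(13453, 1590) ≈ 8.4610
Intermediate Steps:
Function('u')(M) = 4 (Function('u')(M) = Pow(2, 2) = 4)
Function('h')(n) = Mul(Rational(1, 3), n) (Function('h')(n) = Mul(2, Mul(n, Pow(6, -1))) = Mul(2, Mul(n, Rational(1, 6))) = Mul(2, Mul(Rational(1, 6), n)) = Mul(Rational(1, 3), n))
c = Rational(-56, 3) (c = Add(Mul(Mul(Rational(1, 3), 1), 4), -20) = Add(Mul(Rational(1, 3), 4), -20) = Add(Rational(4, 3), -20) = Rational(-56, 3) ≈ -18.667)
K = 160 (K = Mul(Add(31, 9), 4) = Mul(40, 4) = 160)
Add(Mul(1352, Pow(K, -1)), Mul(c, Pow(-1696, -1))) = Add(Mul(1352, Pow(160, -1)), Mul(Rational(-56, 3), Pow(-1696, -1))) = Add(Mul(1352, Rational(1, 160)), Mul(Rational(-56, 3), Rational(-1, 1696))) = Add(Rational(169, 20), Rational(7, 636)) = Rational(13453, 1590)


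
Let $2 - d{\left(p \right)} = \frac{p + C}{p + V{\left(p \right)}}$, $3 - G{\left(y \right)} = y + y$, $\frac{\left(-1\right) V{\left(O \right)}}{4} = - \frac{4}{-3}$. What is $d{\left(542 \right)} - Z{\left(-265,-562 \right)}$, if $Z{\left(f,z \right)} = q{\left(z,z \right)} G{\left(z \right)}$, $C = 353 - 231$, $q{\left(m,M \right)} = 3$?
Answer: $- \frac{2721091}{805} \approx -3380.2$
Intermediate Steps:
$V{\left(O \right)} = - \frac{16}{3}$ ($V{\left(O \right)} = - 4 \left(- \frac{4}{-3}\right) = - 4 \left(\left(-4\right) \left(- \frac{1}{3}\right)\right) = \left(-4\right) \frac{4}{3} = - \frac{16}{3}$)
$C = 122$ ($C = 353 - 231 = 122$)
$G{\left(y \right)} = 3 - 2 y$ ($G{\left(y \right)} = 3 - \left(y + y\right) = 3 - 2 y$)
$Z{\left(f,z \right)} = 9 - 6 z$ ($Z{\left(f,z \right)} = 3 \left(3 - 2 z\right) = 9 - 6 z$)
$d{\left(p \right)} = 2 - \frac{122 + p}{- \frac{16}{3} + p}$ ($d{\left(p \right)} = 2 - \frac{p + 122}{p - \frac{16}{3}} = 2 - \frac{122 + p}{- \frac{16}{3} + p}$)
$d{\left(542 \right)} - Z{\left(-265,-562 \right)} = \frac{-398 + 3 \cdot 542}{-16 + 3 \cdot 542} - \left(9 - -3372\right) = \frac{-398 + 1626}{-16 + 1626} - \left(9 + 3372\right) = \frac{1}{1610} \cdot 1228 - 3381 = \frac{614}{805} - 3381 = - \frac{2721091}{805}$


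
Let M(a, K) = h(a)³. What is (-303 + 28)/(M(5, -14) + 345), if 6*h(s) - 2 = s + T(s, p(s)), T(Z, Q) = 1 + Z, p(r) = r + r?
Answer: -59400/76717 ≈ -0.77427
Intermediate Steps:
p(r) = 2*r
h(s) = ½ + s/3 (h(s) = ⅓ + (s + (1 + s))/6 = ⅓ + (1 + 2*s)/6 = ⅓ + (⅙ + s/3) = ½ + s/3)
M(a, K) = (½ + a/3)³
(-303 + 28)/(M(5, -14) + 345) = (-303 + 28)/((3 + 2*5)³/216 + 345) = -275/((3 + 10)³/216 + 345) = -275/((1/216)*13³ + 345) = -275/((1/216)*2197 + 345) = -275/(2197/216 + 345) = -275/76717/216 = -275*216/76717 = -59400/76717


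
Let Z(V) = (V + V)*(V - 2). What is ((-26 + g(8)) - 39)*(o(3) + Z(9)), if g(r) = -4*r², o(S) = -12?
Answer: -36594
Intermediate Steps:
Z(V) = 2*V*(-2 + V) (Z(V) = (2*V)*(-2 + V) = 2*V*(-2 + V))
((-26 + g(8)) - 39)*(o(3) + Z(9)) = ((-26 - 4*8²) - 39)*(-12 + 2*9*(-2 + 9)) = ((-26 - 4*64) - 39)*(-12 + 2*9*7) = ((-26 - 256) - 39)*(-12 + 126) = (-282 - 39)*114 = -321*114 = -36594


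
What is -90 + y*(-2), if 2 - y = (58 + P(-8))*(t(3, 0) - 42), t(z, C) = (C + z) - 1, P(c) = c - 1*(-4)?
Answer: -4414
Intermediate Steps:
P(c) = 4 + c (P(c) = c + 4 = 4 + c)
t(z, C) = -1 + C + z
y = 2162 (y = 2 - (58 + (4 - 8))*((-1 + 0 + 3) - 42) = 2 - (58 - 4)*(2 - 42) = 2 - 54*(-40) = 2 - 1*(-2160) = 2 + 2160 = 2162)
-90 + y*(-2) = -90 + 2162*(-2) = -90 - 4324 = -4414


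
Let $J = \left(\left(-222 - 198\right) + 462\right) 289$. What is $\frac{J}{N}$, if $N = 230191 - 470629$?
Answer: $- \frac{2023}{40073} \approx -0.050483$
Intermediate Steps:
$N = -240438$ ($N = 230191 - 470629 = -240438$)
$J = 12138$ ($J = \left(\left(-222 - 198\right) + 462\right) 289 = \left(-420 + 462\right) 289 = 42 \cdot 289 = 12138$)
$\frac{J}{N} = \frac{12138}{-240438} = 12138 \left(- \frac{1}{240438}\right) = - \frac{2023}{40073}$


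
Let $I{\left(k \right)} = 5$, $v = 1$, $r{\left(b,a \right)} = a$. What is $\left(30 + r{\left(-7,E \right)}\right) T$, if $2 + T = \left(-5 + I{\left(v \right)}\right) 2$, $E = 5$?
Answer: $-70$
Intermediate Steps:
$T = -2$ ($T = -2 + \left(-5 + 5\right) 2 = -2 + 0 \cdot 2 = -2 + 0 = -2$)
$\left(30 + r{\left(-7,E \right)}\right) T = \left(30 + 5\right) \left(-2\right) = 35 \left(-2\right) = -70$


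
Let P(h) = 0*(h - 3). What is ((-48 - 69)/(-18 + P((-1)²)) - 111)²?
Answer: 43681/4 ≈ 10920.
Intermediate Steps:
P(h) = 0 (P(h) = 0*(-3 + h) = 0)
((-48 - 69)/(-18 + P((-1)²)) - 111)² = ((-48 - 69)/(-18 + 0) - 111)² = (-117/(-18) - 111)² = (-117*(-1/18) - 111)² = (13/2 - 111)² = (-209/2)² = 43681/4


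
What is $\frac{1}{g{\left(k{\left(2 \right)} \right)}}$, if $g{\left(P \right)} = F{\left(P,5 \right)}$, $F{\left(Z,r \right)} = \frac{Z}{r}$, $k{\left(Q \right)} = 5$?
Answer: $1$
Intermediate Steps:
$g{\left(P \right)} = \frac{P}{5}$
$\frac{1}{g{\left(k{\left(2 \right)} \right)}} = \frac{1}{\frac{1}{5} \cdot 5} = 1^{-1} = 1$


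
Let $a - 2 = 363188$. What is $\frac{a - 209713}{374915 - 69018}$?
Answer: $\frac{153477}{305897} \approx 0.50173$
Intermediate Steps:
$a = 363190$ ($a = 2 + 363188 = 363190$)
$\frac{a - 209713}{374915 - 69018} = \frac{363190 - 209713}{374915 - 69018} = \frac{153477}{305897}$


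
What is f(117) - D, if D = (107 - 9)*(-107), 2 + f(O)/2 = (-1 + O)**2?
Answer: 37394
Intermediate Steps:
f(O) = -4 + 2*(-1 + O)**2
D = -10486 (D = 98*(-107) = -10486)
f(117) - D = (-4 + 2*(-1 + 117)**2) - 1*(-10486) = (-4 + 2*116**2) + 10486 = (-4 + 2*13456) + 10486 = (-4 + 26912) + 10486 = 26908 + 10486 = 37394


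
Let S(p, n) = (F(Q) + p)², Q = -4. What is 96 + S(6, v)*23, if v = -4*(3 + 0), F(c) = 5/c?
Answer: 9839/16 ≈ 614.94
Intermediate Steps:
v = -12 (v = -4*3 = -12)
S(p, n) = (-5/4 + p)² (S(p, n) = (5/(-4) + p)² = (5*(-¼) + p)² = (-5/4 + p)²)
96 + S(6, v)*23 = 96 + ((-5 + 4*6)²/16)*23 = 96 + ((-5 + 24)²/16)*23 = 96 + ((1/16)*19²)*23 = 96 + ((1/16)*361)*23 = 96 + (361/16)*23 = 96 + 8303/16 = 9839/16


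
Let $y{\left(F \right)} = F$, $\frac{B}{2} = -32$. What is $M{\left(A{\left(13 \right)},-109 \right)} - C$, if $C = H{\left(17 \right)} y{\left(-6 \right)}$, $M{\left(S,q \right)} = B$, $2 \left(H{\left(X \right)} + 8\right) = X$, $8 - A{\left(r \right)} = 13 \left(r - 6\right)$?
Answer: $-61$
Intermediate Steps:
$A{\left(r \right)} = 86 - 13 r$ ($A{\left(r \right)} = 8 - 13 \left(r - 6\right) = 8 - 13 \left(-6 + r\right) = 8 - \left(-78 + 13 r\right) = 86 - 13 r$)
$B = -64$ ($B = 2 \left(-32\right) = -64$)
$H{\left(X \right)} = -8 + \frac{X}{2}$
$M{\left(S,q \right)} = -64$
$C = -3$ ($C = \left(-8 + \frac{1}{2} \cdot 17\right) \left(-6\right) = \left(-8 + \frac{17}{2}\right) \left(-6\right) = \frac{1}{2} \left(-6\right) = -3$)
$M{\left(A{\left(13 \right)},-109 \right)} - C = -64 - -3 = -64 + 3 = -61$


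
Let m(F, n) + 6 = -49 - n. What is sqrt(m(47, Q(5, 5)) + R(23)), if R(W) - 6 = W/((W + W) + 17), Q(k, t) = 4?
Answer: 2*I*sqrt(5803)/21 ≈ 7.255*I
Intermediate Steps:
R(W) = 6 + W/(17 + 2*W) (R(W) = 6 + W/((W + W) + 17) = 6 + W/(2*W + 17) = 6 + W/(17 + 2*W))
m(F, n) = -55 - n (m(F, n) = -6 + (-49 - n) = -55 - n)
sqrt(m(47, Q(5, 5)) + R(23)) = sqrt((-55 - 1*4) + (102 + 13*23)/(17 + 2*23)) = sqrt((-55 - 4) + (102 + 299)/(17 + 46)) = sqrt(-59 + 401/63) = sqrt(-3316/63) = 2*I*sqrt(5803)/21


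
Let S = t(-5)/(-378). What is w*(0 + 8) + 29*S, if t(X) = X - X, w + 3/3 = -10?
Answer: -88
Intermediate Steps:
w = -11 (w = -1 - 10 = -11)
t(X) = 0
S = 0 (S = 0/(-378) = 0*(-1/378) = 0)
w*(0 + 8) + 29*S = -11*(0 + 8) + 29*0 = -11*8 + 0 = -88 + 0 = -88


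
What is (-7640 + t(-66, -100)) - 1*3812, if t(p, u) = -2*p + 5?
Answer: -11315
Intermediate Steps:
t(p, u) = 5 - 2*p
(-7640 + t(-66, -100)) - 1*3812 = (-7640 + (5 - 2*(-66))) - 1*3812 = (-7640 + (5 + 132)) - 3812 = (-7640 + 137) - 3812 = -7503 - 3812 = -11315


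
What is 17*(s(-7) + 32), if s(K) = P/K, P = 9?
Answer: 3655/7 ≈ 522.14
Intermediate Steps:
s(K) = 9/K
17*(s(-7) + 32) = 17*(9/(-7) + 32) = 17*(9*(-⅐) + 32) = 17*(-9/7 + 32) = 17*(215/7) = 3655/7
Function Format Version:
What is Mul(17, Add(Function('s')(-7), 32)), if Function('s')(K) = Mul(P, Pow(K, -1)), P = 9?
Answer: Rational(3655, 7) ≈ 522.14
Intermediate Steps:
Function('s')(K) = Mul(9, Pow(K, -1))
Mul(17, Add(Function('s')(-7), 32)) = Mul(17, Add(Mul(9, Pow(-7, -1)), 32)) = Mul(17, Add(Mul(9, Rational(-1, 7)), 32)) = Mul(17, Add(Rational(-9, 7), 32)) = Mul(17, Rational(215, 7)) = Rational(3655, 7)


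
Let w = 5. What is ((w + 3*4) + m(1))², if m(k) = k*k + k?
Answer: 361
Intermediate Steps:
m(k) = k + k² (m(k) = k² + k = k + k²)
((w + 3*4) + m(1))² = ((5 + 3*4) + 1*(1 + 1))² = ((5 + 12) + 1*2)² = (17 + 2)² = 19² = 361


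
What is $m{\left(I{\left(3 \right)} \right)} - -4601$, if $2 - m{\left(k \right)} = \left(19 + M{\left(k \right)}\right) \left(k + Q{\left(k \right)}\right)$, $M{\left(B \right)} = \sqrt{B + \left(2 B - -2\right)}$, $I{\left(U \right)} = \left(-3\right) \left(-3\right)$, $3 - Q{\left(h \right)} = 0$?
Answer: $4375 - 12 \sqrt{29} \approx 4310.4$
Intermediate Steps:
$Q{\left(h \right)} = 3$ ($Q{\left(h \right)} = 3 - 0 = 3 + 0 = 3$)
$I{\left(U \right)} = 9$
$M{\left(B \right)} = \sqrt{2 + 3 B}$ ($M{\left(B \right)} = \sqrt{B + \left(2 B + 2\right)} = \sqrt{B + \left(2 + 2 B\right)} = \sqrt{2 + 3 B}$)
$m{\left(k \right)} = 2 - \left(3 + k\right) \left(19 + \sqrt{2 + 3 k}\right)$ ($m{\left(k \right)} = 2 - \left(19 + \sqrt{2 + 3 k}\right) \left(k + 3\right) = 2 - \left(19 + \sqrt{2 + 3 k}\right) \left(3 + k\right) = 2 - \left(3 + k\right) \left(19 + \sqrt{2 + 3 k}\right)$)
$m{\left(I{\left(3 \right)} \right)} - -4601 = \left(-55 - 171 - 3 \sqrt{2 + 3 \cdot 9} - 9 \sqrt{2 + 3 \cdot 9}\right) - -4601 = \left(-55 - 171 - 3 \sqrt{2 + 27} - 9 \sqrt{2 + 27}\right) + 4601 = \left(-55 - 171 - 3 \sqrt{29} - 9 \sqrt{29}\right) + 4601 = \left(-226 - 12 \sqrt{29}\right) + 4601 = 4375 - 12 \sqrt{29}$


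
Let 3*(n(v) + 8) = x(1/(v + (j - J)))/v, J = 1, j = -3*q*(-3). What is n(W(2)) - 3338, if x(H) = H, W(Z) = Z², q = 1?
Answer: -481823/144 ≈ -3346.0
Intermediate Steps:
j = 9 (j = -3*1*(-3) = -3*(-3) = 9)
n(v) = -8 + 1/(3*v*(8 + v)) (n(v) = -8 + (1/((v + (9 - 1*1))*v))/3 = -8 + (1/((v + (9 - 1))*v))/3 = -8 + (1/((v + 8)*v))/3 = -8 + (1/((8 + v)*v))/3 = -8 + (1/(v*(8 + v)))/3 = -8 + 1/(3*v*(8 + v)))
n(W(2)) - 3338 = (1 - 24*2²*(8 + 2²))/(3*(2²)*(8 + 2²)) - 3338 = (⅓)*(1 - 24*4*(8 + 4))/(4*(8 + 4)) - 3338 = (⅓)*(¼)*(1 - 24*4*12)/12 - 3338 = (⅓)*(¼)*(1/12)*(1 - 1152) - 3338 = (⅓)*(¼)*(1/12)*(-1151) - 3338 = -1151/144 - 3338 = -481823/144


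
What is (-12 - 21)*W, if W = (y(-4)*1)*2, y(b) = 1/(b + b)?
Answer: 33/4 ≈ 8.2500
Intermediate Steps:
y(b) = 1/(2*b)
W = -¼ (W = (((½)/(-4))*1)*2 = (((½)*(-¼))*1)*2 = -⅛*1*2 = -⅛*2 = -¼ ≈ -0.25000)
(-12 - 21)*W = (-12 - 21)*(-¼) = -33*(-¼) = 33/4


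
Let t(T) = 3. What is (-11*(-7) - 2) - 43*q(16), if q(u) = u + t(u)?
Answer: -742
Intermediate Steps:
q(u) = 3 + u (q(u) = u + 3 = 3 + u)
(-11*(-7) - 2) - 43*q(16) = (-11*(-7) - 2) - 43*(3 + 16) = (77 - 2) - 43*19 = 75 - 817 = -742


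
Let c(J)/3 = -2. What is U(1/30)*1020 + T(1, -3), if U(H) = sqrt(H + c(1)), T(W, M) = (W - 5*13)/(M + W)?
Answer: 32 + 34*I*sqrt(5370) ≈ 32.0 + 2491.5*I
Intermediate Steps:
c(J) = -6 (c(J) = 3*(-2) = -6)
T(W, M) = (-65 + W)/(M + W) (T(W, M) = (W - 65)/(M + W) = (-65 + W)/(M + W))
U(H) = sqrt(-6 + H) (U(H) = sqrt(H - 6) = sqrt(-6 + H))
U(1/30)*1020 + T(1, -3) = sqrt(-6 + 1/30)*1020 + (-65 + 1)/(-3 + 1) = sqrt(-6 + 1/30)*1020 - 64/(-2) = sqrt(-179/30)*1020 - 1/2*(-64) = (I*sqrt(5370)/30)*1020 + 32 = 34*I*sqrt(5370) + 32 = 32 + 34*I*sqrt(5370)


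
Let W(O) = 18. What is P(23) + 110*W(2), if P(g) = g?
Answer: 2003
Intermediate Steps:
P(23) + 110*W(2) = 23 + 110*18 = 23 + 1980 = 2003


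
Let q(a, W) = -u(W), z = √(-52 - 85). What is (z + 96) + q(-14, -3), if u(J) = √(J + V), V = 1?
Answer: 96 + I*√137 - I*√2 ≈ 96.0 + 10.29*I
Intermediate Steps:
u(J) = √(1 + J) (u(J) = √(J + 1) = √(1 + J))
z = I*√137 (z = √(-137) = I*√137 ≈ 11.705*I)
q(a, W) = -√(1 + W)
(z + 96) + q(-14, -3) = (I*√137 + 96) - √(1 - 3) = (96 + I*√137) - √(-2) = (96 + I*√137) - I*√2 = 96 + I*√137 - I*√2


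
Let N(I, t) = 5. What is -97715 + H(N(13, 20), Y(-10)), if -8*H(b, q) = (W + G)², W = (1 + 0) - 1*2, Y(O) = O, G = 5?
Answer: -97717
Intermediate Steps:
W = -1 (W = 1 - 2 = -1)
H(b, q) = -2 (H(b, q) = -(-1 + 5)²/8 = -⅛*4² = -⅛*16 = -2)
-97715 + H(N(13, 20), Y(-10)) = -97715 - 2 = -97717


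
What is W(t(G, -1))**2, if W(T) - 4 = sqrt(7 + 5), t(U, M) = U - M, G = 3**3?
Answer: 28 + 16*sqrt(3) ≈ 55.713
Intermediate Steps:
G = 27
W(T) = 4 + 2*sqrt(3) (W(T) = 4 + sqrt(7 + 5) = 4 + sqrt(12) = 4 + 2*sqrt(3))
W(t(G, -1))**2 = (4 + 2*sqrt(3))**2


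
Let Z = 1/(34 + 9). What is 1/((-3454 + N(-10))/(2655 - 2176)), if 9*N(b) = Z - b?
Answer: -185373/1336267 ≈ -0.13872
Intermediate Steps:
Z = 1/43 ≈ 0.023256
N(b) = 1/387 - b/9 (N(b) = (1/43 - b)/9 = 1/387 - b/9)
1/((-3454 + N(-10))/(2655 - 2176)) = 1/((-3454 + (1/387 - ⅑*(-10)))/(2655 - 2176)) = 1/((-3454 + (1/387 + 10/9))/479) = 1/((-3454 + 431/387)*(1/479)) = 1/(-1336267/387*1/479) = 1/(-1336267/185373) = -185373/1336267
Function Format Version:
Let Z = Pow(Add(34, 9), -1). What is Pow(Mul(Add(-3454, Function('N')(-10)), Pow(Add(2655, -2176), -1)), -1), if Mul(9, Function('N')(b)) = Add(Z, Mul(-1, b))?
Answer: Rational(-185373, 1336267) ≈ -0.13872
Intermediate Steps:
Z = Rational(1, 43) (Z = Pow(43, -1) = Rational(1, 43) ≈ 0.023256)
Function('N')(b) = Add(Rational(1, 387), Mul(Rational(-1, 9), b)) (Function('N')(b) = Mul(Rational(1, 9), Add(Rational(1, 43), Mul(-1, b))) = Add(Rational(1, 387), Mul(Rational(-1, 9), b)))
Pow(Mul(Add(-3454, Function('N')(-10)), Pow(Add(2655, -2176), -1)), -1) = Pow(Mul(Add(-3454, Add(Rational(1, 387), Mul(Rational(-1, 9), -10))), Pow(Add(2655, -2176), -1)), -1) = Pow(Mul(Add(-3454, Add(Rational(1, 387), Rational(10, 9))), Pow(479, -1)), -1) = Pow(Mul(Add(-3454, Rational(431, 387)), Rational(1, 479)), -1) = Pow(Mul(Rational(-1336267, 387), Rational(1, 479)), -1) = Pow(Rational(-1336267, 185373), -1) = Rational(-185373, 1336267)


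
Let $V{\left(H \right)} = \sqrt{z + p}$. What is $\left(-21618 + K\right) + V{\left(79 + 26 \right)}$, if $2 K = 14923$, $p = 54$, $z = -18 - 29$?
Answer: $- \frac{28313}{2} + \sqrt{7} \approx -14154.0$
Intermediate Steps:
$z = -47$ ($z = -18 - 29 = -47$)
$K = \frac{14923}{2}$ ($K = \frac{1}{2} \cdot 14923 = \frac{14923}{2} \approx 7461.5$)
$V{\left(H \right)} = \sqrt{7}$ ($V{\left(H \right)} = \sqrt{-47 + 54} = \sqrt{7}$)
$\left(-21618 + K\right) + V{\left(79 + 26 \right)} = \left(-21618 + \frac{14923}{2}\right) + \sqrt{7} = - \frac{28313}{2} + \sqrt{7}$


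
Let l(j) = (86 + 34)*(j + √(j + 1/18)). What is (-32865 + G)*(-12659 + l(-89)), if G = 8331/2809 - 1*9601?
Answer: 2783844715757/2809 - 2385573260*I*√3202/2809 ≈ 9.9104e+8 - 4.8056e+7*I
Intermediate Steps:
G = -26960878/2809 (G = 8331*(1/2809) - 9601 = 8331/2809 - 9601 = -26960878/2809 ≈ -9598.0)
l(j) = 120*j + 120*√(1/18 + j) (l(j) = 120*(j + √(j + 1/18)) = 120*(j + √(1/18 + j)) = 120*j + 120*√(1/18 + j))
(-32865 + G)*(-12659 + l(-89)) = (-32865 - 26960878/2809)*(-12659 + (20*√(2 + 36*(-89)) + 120*(-89))) = -119278663*(-12659 + (20*√(2 - 3204) - 10680))/2809 = -119278663*(-12659 + (20*√(-3202) - 10680))/2809 = -119278663*(-12659 + (20*(I*√3202) - 10680))/2809 = -119278663*(-12659 + (20*I*√3202 - 10680))/2809 = -119278663*(-12659 + (-10680 + 20*I*√3202))/2809 = -119278663*(-23339 + 20*I*√3202)/2809 = 2783844715757/2809 - 2385573260*I*√3202/2809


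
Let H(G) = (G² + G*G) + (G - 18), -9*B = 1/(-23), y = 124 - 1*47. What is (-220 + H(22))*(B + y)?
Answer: 11986880/207 ≈ 57908.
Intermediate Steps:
y = 77 (y = 124 - 47 = 77)
B = 1/207 (B = -⅑/(-23) = -⅑*(-1/23) = 1/207 ≈ 0.0048309)
H(G) = -18 + G + 2*G² (H(G) = (G² + G²) + (-18 + G) = 2*G² + (-18 + G) = -18 + G + 2*G²)
(-220 + H(22))*(B + y) = (-220 + (-18 + 22 + 2*22²))*(1/207 + 77) = (-220 + (-18 + 22 + 2*484))*(15940/207) = (-220 + (-18 + 22 + 968))*(15940/207) = (-220 + 972)*(15940/207) = 752*(15940/207) = 11986880/207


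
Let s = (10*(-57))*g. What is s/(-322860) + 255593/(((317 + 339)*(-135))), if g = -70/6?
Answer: -1385161333/476541360 ≈ -2.9067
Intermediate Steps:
g = -35/3 (g = -70*⅙ = -35/3 ≈ -11.667)
s = 6650 (s = (10*(-57))*(-35/3) = -570*(-35/3) = 6650)
s/(-322860) + 255593/(((317 + 339)*(-135))) = 6650/(-322860) + 255593/(((317 + 339)*(-135))) = 6650*(-1/322860) + 255593/((656*(-135))) = -665/32286 + 255593/(-88560) = -665/32286 + 255593*(-1/88560) = -665/32286 - 255593/88560 = -1385161333/476541360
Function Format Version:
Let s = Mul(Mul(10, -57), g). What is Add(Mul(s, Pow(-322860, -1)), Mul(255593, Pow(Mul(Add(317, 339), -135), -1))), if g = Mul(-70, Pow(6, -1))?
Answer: Rational(-1385161333, 476541360) ≈ -2.9067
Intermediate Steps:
g = Rational(-35, 3) (g = Mul(-70, Rational(1, 6)) = Rational(-35, 3) ≈ -11.667)
s = 6650 (s = Mul(Mul(10, -57), Rational(-35, 3)) = Mul(-570, Rational(-35, 3)) = 6650)
Add(Mul(s, Pow(-322860, -1)), Mul(255593, Pow(Mul(Add(317, 339), -135), -1))) = Add(Mul(6650, Pow(-322860, -1)), Mul(255593, Pow(Mul(Add(317, 339), -135), -1))) = Add(Mul(6650, Rational(-1, 322860)), Mul(255593, Pow(Mul(656, -135), -1))) = Add(Rational(-665, 32286), Mul(255593, Pow(-88560, -1))) = Add(Rational(-665, 32286), Mul(255593, Rational(-1, 88560))) = Add(Rational(-665, 32286), Rational(-255593, 88560)) = Rational(-1385161333, 476541360)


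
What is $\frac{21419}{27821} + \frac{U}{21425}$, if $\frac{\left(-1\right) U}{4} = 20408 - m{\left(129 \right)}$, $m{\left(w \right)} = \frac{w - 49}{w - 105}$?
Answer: $- \frac{5435432551}{1788194775} \approx -3.0396$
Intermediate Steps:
$m{\left(w \right)} = \frac{-49 + w}{-105 + w}$ ($m{\left(w \right)} = \frac{-49 + w}{w - 105} = \frac{-49 + w}{-105 + w}$)
$U = - \frac{244856}{3}$ ($U = - 4 \left(20408 - \frac{-49 + 129}{-105 + 129}\right) = - 4 \left(20408 - \frac{1}{24} \cdot 80\right) = - 4 \left(20408 - \frac{10}{3}\right) = \left(-4\right) \frac{61214}{3} = - \frac{244856}{3} \approx -81619.0$)
$\frac{21419}{27821} + \frac{U}{21425} = \frac{21419}{27821} - \frac{244856}{3 \cdot 21425} = 21419 \cdot \frac{1}{27821} - \frac{244856}{64275} = \frac{21419}{27821} - \frac{244856}{64275} = - \frac{5435432551}{1788194775}$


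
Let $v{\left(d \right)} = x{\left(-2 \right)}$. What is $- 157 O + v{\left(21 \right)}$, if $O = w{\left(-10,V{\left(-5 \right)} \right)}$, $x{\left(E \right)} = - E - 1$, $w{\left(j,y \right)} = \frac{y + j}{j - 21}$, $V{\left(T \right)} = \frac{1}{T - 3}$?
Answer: $- \frac{12469}{248} \approx -50.278$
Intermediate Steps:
$V{\left(T \right)} = \frac{1}{-3 + T}$
$w{\left(j,y \right)} = \frac{j + y}{-21 + j}$
$x{\left(E \right)} = -1 - E$
$O = \frac{81}{248}$ ($O = \frac{-10 + \frac{1}{-3 - 5}}{-21 - 10} = \frac{-10 + \frac{1}{-8}}{-31} = - \frac{-10 - \frac{1}{8}}{31} = \left(- \frac{1}{31}\right) \left(- \frac{81}{8}\right) = \frac{81}{248} \approx 0.32661$)
$v{\left(d \right)} = 1$ ($v{\left(d \right)} = -1 - -2 = -1 + 2 = 1$)
$- 157 O + v{\left(21 \right)} = \left(-157\right) \frac{81}{248} + 1 = - \frac{12717}{248} + 1 = - \frac{12469}{248}$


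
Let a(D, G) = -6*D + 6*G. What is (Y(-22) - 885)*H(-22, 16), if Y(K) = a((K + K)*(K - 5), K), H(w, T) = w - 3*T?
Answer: 570150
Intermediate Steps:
Y(K) = 6*K - 12*K*(-5 + K) (Y(K) = -6*(K + K)*(K - 5) + 6*K = -6*2*K*(-5 + K) + 6*K = -12*K*(-5 + K) + 6*K = 6*K - 12*K*(-5 + K))
(Y(-22) - 885)*H(-22, 16) = (6*(-22)*(11 - 2*(-22)) - 885)*(-22 - 3*16) = (6*(-22)*(11 + 44) - 885)*(-22 - 48) = (6*(-22)*55 - 885)*(-70) = (-7260 - 885)*(-70) = -8145*(-70) = 570150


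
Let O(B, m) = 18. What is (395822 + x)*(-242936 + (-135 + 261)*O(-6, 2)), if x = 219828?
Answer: -148167254200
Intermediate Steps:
(395822 + x)*(-242936 + (-135 + 261)*O(-6, 2)) = (395822 + 219828)*(-242936 + (-135 + 261)*18) = 615650*(-242936 + 126*18) = 615650*(-242936 + 2268) = 615650*(-240668) = -148167254200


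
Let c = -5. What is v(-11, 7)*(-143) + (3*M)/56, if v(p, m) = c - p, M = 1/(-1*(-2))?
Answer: -96093/112 ≈ -857.97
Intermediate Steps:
M = 1/2 ≈ 0.50000
v(p, m) = -5 - p
v(-11, 7)*(-143) + (3*M)/56 = (-5 - 1*(-11))*(-143) + (3*(1/2))/56 = (-5 + 11)*(-143) + (3/2)*(1/56) = 6*(-143) + 3/112 = -858 + 3/112 = -96093/112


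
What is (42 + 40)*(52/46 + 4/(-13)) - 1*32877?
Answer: -9810051/299 ≈ -32810.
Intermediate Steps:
(42 + 40)*(52/46 + 4/(-13)) - 1*32877 = 82*(52*(1/46) + 4*(-1/13)) - 32877 = 82*(26/23 - 4/13) - 32877 = 82*(246/299) - 32877 = 20172/299 - 32877 = -9810051/299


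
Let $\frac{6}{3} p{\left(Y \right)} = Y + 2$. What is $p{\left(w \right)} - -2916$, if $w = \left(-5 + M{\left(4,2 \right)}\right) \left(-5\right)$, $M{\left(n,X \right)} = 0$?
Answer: $\frac{5859}{2} \approx 2929.5$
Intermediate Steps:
$w = 25$ ($w = \left(-5 + 0\right) \left(-5\right) = \left(-5\right) \left(-5\right) = 25$)
$p{\left(Y \right)} = 1 + \frac{Y}{2}$ ($p{\left(Y \right)} = \frac{Y + 2}{2} = \frac{2 + Y}{2} = 1 + \frac{Y}{2}$)
$p{\left(w \right)} - -2916 = \left(1 + \frac{1}{2} \cdot 25\right) - -2916 = \left(1 + \frac{25}{2}\right) + 2916 = \frac{27}{2} + 2916 = \frac{5859}{2}$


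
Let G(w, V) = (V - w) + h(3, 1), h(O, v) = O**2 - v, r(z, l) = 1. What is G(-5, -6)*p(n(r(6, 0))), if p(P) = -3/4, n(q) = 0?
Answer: -21/4 ≈ -5.2500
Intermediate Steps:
G(w, V) = 8 + V - w (G(w, V) = (V - w) + (3**2 - 1*1) = (V - w) + (9 - 1) = (V - w) + 8 = 8 + V - w)
p(P) = -3/4 (p(P) = -3*1/4 = -3/4)
G(-5, -6)*p(n(r(6, 0))) = (8 - 6 - 1*(-5))*(-3/4) = (8 - 6 + 5)*(-3/4) = 7*(-3/4) = -21/4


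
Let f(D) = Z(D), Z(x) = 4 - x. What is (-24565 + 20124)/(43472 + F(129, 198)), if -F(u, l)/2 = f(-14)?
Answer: -4441/43436 ≈ -0.10224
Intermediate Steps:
f(D) = 4 - D
F(u, l) = -36 (F(u, l) = -2*(4 - 1*(-14)) = -2*(4 + 14) = -2*18 = -36)
(-24565 + 20124)/(43472 + F(129, 198)) = (-24565 + 20124)/(43472 - 36) = -4441/43436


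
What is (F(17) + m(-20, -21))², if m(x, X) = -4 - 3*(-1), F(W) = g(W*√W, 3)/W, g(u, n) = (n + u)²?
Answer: 24235893/289 + 58860*√17/17 ≈ 98137.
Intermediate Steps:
F(W) = (3 + W^(3/2))²/W (F(W) = (3 + W*√W)²/W = (3 + W^(3/2))²/W)
m(x, X) = -1 (m(x, X) = -4 + 3 = -1)
(F(17) + m(-20, -21))² = ((3 + 17^(3/2))²/17 - 1)² = ((3 + 17*√17)²/17 - 1)² = (-1 + (3 + 17*√17)²/17)²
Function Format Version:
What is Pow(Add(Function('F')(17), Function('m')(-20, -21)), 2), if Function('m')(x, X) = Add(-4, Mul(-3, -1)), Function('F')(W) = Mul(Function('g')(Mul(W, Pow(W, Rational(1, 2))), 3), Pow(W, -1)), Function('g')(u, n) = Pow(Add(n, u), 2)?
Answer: Add(Rational(24235893, 289), Mul(Rational(58860, 17), Pow(17, Rational(1, 2)))) ≈ 98137.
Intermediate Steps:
Function('F')(W) = Mul(Pow(W, -1), Pow(Add(3, Pow(W, Rational(3, 2))), 2)) (Function('F')(W) = Mul(Pow(Add(3, Mul(W, Pow(W, Rational(1, 2)))), 2), Pow(W, -1)) = Mul(Pow(Add(3, Pow(W, Rational(3, 2))), 2), Pow(W, -1)) = Mul(Pow(W, -1), Pow(Add(3, Pow(W, Rational(3, 2))), 2)))
Function('m')(x, X) = -1 (Function('m')(x, X) = Add(-4, 3) = -1)
Pow(Add(Function('F')(17), Function('m')(-20, -21)), 2) = Pow(Add(Mul(Pow(17, -1), Pow(Add(3, Pow(17, Rational(3, 2))), 2)), -1), 2) = Pow(Add(Mul(Rational(1, 17), Pow(Add(3, Mul(17, Pow(17, Rational(1, 2)))), 2)), -1), 2) = Pow(Add(-1, Mul(Rational(1, 17), Pow(Add(3, Mul(17, Pow(17, Rational(1, 2)))), 2))), 2)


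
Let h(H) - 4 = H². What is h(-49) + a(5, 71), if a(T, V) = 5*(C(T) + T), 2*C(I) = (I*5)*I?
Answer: 5485/2 ≈ 2742.5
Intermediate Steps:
C(I) = 5*I²/2 (C(I) = ((I*5)*I)/2 = ((5*I)*I)/2 = (5*I²)/2 = 5*I²/2)
a(T, V) = 5*T + 25*T²/2 (a(T, V) = 5*(5*T²/2 + T) = 5*(T + 5*T²/2) = 5*T + 25*T²/2)
h(H) = 4 + H²
h(-49) + a(5, 71) = (4 + (-49)²) + (5/2)*5*(2 + 5*5) = (4 + 2401) + (5/2)*5*(2 + 25) = 2405 + (5/2)*5*27 = 2405 + 675/2 = 5485/2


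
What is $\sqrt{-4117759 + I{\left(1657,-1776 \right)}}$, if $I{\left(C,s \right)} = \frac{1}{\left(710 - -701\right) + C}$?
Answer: $\frac{i \sqrt{9689729296637}}{1534} \approx 2029.2 i$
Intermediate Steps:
$I{\left(C,s \right)} = \frac{1}{1411 + C}$ ($I{\left(C,s \right)} = \frac{1}{\left(710 + 701\right) + C} = \frac{1}{1411 + C}$)
$\sqrt{-4117759 + I{\left(1657,-1776 \right)}} = \sqrt{-4117759 + \frac{1}{1411 + 1657}} = \sqrt{-4117759 + \frac{1}{3068}} = \sqrt{- \frac{12633284611}{3068}} = \frac{i \sqrt{9689729296637}}{1534}$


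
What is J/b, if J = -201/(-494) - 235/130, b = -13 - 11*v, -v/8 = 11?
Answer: -346/235885 ≈ -0.0014668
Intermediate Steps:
v = -88 (v = -8*11 = -88)
b = 955 (b = -13 - 11*(-88) = -13 + 968 = 955)
J = -346/247 (J = -201*(-1/494) - 235*1/130 = 201/494 - 47/26 = -346/247 ≈ -1.4008)
J/b = -346/247/955 = -346/247*1/955 = -346/235885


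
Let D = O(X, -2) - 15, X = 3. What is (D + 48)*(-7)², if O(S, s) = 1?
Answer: 1666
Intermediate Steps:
D = -14 (D = 1 - 15 = -14)
(D + 48)*(-7)² = (-14 + 48)*(-7)² = 34*49 = 1666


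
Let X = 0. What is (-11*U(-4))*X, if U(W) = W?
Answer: 0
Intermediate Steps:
(-11*U(-4))*X = -11*(-4)*0 = 44*0 = 0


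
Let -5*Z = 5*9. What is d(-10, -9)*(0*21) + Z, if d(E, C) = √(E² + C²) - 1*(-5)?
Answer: -9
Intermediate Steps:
Z = -9 ≈ -9.0000
d(E, C) = 5 + √(C² + E²) (d(E, C) = √(C² + E²) + 5 = 5 + √(C² + E²))
d(-10, -9)*(0*21) + Z = (5 + √((-9)² + (-10)²))*(0*21) - 9 = (5 + √(81 + 100))*0 - 9 = (5 + √181)*0 - 9 = 0 - 9 = -9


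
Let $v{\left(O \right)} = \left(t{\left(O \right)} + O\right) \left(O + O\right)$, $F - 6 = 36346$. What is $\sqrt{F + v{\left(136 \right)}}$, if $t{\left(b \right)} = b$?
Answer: $16 \sqrt{431} \approx 332.17$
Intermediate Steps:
$F = 36352$ ($F = 6 + 36346 = 36352$)
$v{\left(O \right)} = 4 O^{2}$ ($v{\left(O \right)} = \left(O + O\right) \left(O + O\right) = 2 O 2 O = 4 O^{2}$)
$\sqrt{F + v{\left(136 \right)}} = \sqrt{36352 + 4 \cdot 136^{2}} = \sqrt{36352 + 4 \cdot 18496} = \sqrt{36352 + 73984} = \sqrt{110336} = 16 \sqrt{431}$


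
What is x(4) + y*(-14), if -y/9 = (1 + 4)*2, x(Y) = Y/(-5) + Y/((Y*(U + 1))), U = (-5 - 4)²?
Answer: 516277/410 ≈ 1259.2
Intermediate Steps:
U = 81 (U = (-9)² = 81)
x(Y) = 1/82 - Y/5 (x(Y) = Y/(-5) + Y/((Y*(81 + 1))) = Y*(-⅕) + Y/((Y*82)) = -Y/5 + Y/((82*Y)) = -Y/5 + Y*(1/(82*Y)) = -Y/5 + 1/82 = 1/82 - Y/5)
y = -90 (y = -9*(1 + 4)*2 = -45*2 = -9*10 = -90)
x(4) + y*(-14) = (1/82 - ⅕*4) - 90*(-14) = (1/82 - ⅘) + 1260 = -323/410 + 1260 = 516277/410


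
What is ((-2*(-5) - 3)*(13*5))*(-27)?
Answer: -12285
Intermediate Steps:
((-2*(-5) - 3)*(13*5))*(-27) = ((10 - 3)*65)*(-27) = (7*65)*(-27) = 455*(-27) = -12285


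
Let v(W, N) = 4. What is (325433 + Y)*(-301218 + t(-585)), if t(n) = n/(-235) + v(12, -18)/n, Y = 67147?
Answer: -72251475776772/611 ≈ -1.1825e+11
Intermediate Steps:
t(n) = 4/n - n/235 (t(n) = n/(-235) + 4/n = n*(-1/235) + 4/n = -n/235 + 4/n = 4/n - n/235)
(325433 + Y)*(-301218 + t(-585)) = (325433 + 67147)*(-301218 + (4/(-585) - 1/235*(-585))) = 392580*(-301218 + (4*(-1/585) + 117/47)) = 392580*(-301218 + (-4/585 + 117/47)) = 392580*(-301218 + 68257/27495) = 392580*(-8281920653/27495) = -72251475776772/611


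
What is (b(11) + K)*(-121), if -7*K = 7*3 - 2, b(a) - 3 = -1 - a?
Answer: 9922/7 ≈ 1417.4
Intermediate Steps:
b(a) = 2 - a (b(a) = 3 + (-1 - a) = 2 - a)
K = -19/7 (K = -(7*3 - 2)/7 = -(21 - 2)/7 = -⅐*19 = -19/7 ≈ -2.7143)
(b(11) + K)*(-121) = ((2 - 1*11) - 19/7)*(-121) = ((2 - 11) - 19/7)*(-121) = (-9 - 19/7)*(-121) = -82/7*(-121) = 9922/7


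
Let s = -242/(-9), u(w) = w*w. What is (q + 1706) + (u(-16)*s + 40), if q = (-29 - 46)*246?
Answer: -88384/9 ≈ -9820.4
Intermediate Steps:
q = -18450 (q = -75*246 = -18450)
u(w) = w²
s = 242/9 (s = -242*(-⅑) = 242/9 ≈ 26.889)
(q + 1706) + (u(-16)*s + 40) = (-18450 + 1706) + ((-16)²*(242/9) + 40) = -16744 + (256*(242/9) + 40) = -16744 + (61952/9 + 40) = -16744 + 62312/9 = -88384/9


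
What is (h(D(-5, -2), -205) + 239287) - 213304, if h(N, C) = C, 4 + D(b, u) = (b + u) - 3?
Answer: 25778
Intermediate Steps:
D(b, u) = -7 + b + u (D(b, u) = -4 + ((b + u) - 3) = -4 + (-3 + b + u) = -7 + b + u)
(h(D(-5, -2), -205) + 239287) - 213304 = (-205 + 239287) - 213304 = 239082 - 213304 = 25778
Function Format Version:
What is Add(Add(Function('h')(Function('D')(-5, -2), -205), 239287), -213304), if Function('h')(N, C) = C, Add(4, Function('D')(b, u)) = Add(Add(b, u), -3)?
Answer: 25778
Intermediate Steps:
Function('D')(b, u) = Add(-7, b, u) (Function('D')(b, u) = Add(-4, Add(Add(b, u), -3)) = Add(-4, Add(-3, b, u)) = Add(-7, b, u))
Add(Add(Function('h')(Function('D')(-5, -2), -205), 239287), -213304) = Add(Add(-205, 239287), -213304) = Add(239082, -213304) = 25778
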